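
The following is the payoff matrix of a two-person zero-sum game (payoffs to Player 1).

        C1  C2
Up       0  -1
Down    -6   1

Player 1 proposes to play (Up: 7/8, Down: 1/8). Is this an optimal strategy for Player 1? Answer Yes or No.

Against C1 this mix gives (7/8)·0 + (1/8)·(-6) = -3/4.
Against C2 this mix gives (7/8)·(-1) + (1/8)·1 = -3/4.
All of Player 2's active replies (C1, C2) yield -3/4, and no column does worse for Player 1. The mix makes Player 2 indifferent and guarantees -3/4, so it is optimal.

Yes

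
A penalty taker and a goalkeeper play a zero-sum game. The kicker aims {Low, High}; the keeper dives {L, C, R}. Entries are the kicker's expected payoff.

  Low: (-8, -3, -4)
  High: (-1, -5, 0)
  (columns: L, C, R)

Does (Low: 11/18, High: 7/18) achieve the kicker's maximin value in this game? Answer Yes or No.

No

Against L this mix gives (11/18)·(-8) + (7/18)·(-1) = -95/18.
Against C this mix gives (11/18)·(-3) + (7/18)·(-5) = -34/9.
Against R this mix gives (11/18)·(-4) + (7/18)·0 = -22/9.
The keeper will play L, holding the kicker to -95/18. Shifting weight toward the row that does better against L would raise this floor (the equalizing mix achieves -37/9 against both L and C), so the proposed strategy is not optimal.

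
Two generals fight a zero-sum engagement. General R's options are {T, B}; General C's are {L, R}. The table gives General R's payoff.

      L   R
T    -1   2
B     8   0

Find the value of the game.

Row minima: T → -1, B → 0; maximin = 0.
Column maxima: L → 8, R → 2; minimax = 2.
0 ≠ 2, so there is no saddle point; optimal play is mixed.
Let General R play T with probability p. Expected payoff against L: (-1)p + 8(1−p) = −9p + 8; against R: 2p + 0(1−p) = 2p.
Setting these equal: −9p + 8 = 2p ⇒ −11p = -8 ⇒ p = 8/11, and the value is (-9)·(8/11) + 8 = 16/11.
For General C: with q = P(L), equating T's and B's payoffs gives −3q + 2 = 8q ⇒ q = 2/11.

16/11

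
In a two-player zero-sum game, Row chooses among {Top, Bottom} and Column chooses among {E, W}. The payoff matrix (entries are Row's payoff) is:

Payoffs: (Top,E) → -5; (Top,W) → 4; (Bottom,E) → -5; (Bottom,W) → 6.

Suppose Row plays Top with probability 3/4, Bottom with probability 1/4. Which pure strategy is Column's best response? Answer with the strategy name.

If Column plays E, Row's expected payoff is (3/4)·(-5) + (1/4)·(-5) = -5.
If Column plays W, Row's expected payoff is (3/4)·4 + (1/4)·6 = 9/2.
Column minimizes Row's payoff; the smallest is -5, so the best response is E.

E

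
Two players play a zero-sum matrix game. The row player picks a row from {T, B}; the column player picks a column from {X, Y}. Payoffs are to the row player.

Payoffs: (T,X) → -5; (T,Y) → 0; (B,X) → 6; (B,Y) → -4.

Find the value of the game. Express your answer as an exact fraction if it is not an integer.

Row minima: T → -5, B → -4; maximin = -4.
Column maxima: X → 6, Y → 0; minimax = 0.
-4 ≠ 0, so there is no saddle point; optimal play is mixed.
Let the row player play T with probability p. Expected payoff against X: (-5)p + 6(1−p) = −11p + 6; against Y: 0p + (-4)(1−p) = 4p − 4.
Setting these equal: −11p + 6 = 4p − 4 ⇒ −15p = -10 ⇒ p = 2/3, and the value is (-11)·(2/3) + 6 = -4/3.
For the column player: with q = P(X), equating T's and B's payoffs gives −5q = 10q − 4 ⇒ q = 4/15.

-4/3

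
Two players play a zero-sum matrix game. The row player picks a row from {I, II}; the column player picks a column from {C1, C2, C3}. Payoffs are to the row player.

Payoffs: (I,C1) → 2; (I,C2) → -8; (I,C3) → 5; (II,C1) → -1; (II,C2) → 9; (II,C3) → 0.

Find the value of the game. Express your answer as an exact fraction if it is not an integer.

1/2

Row minima: I → -8, II → -1; maximin = -1.
Column maxima: C1 → 2, C2 → 9, C3 → 5; minimax = 2.
-1 ≠ 2, so there is no saddle point; optimal play is mixed.
C3 is strictly dominated by C1 (it gives the row player strictly more in every row), so the column player never plays it.
On the remaining 2×2 (I, II vs C1, C2):
Let the row player play I with probability p. Expected payoff against C1: 2p + (-1)(1−p) = 3p − 1; against C2: (-8)p + 9(1−p) = −17p + 9.
Setting these equal: 3p − 1 = −17p + 9 ⇒ 20p = 10 ⇒ p = 1/2, and the value is (3)·(1/2) − 1 = 1/2.
For the column player: with q = P(C1), equating I's and II's payoffs gives 10q − 8 = −10q + 9 ⇒ q = 17/20.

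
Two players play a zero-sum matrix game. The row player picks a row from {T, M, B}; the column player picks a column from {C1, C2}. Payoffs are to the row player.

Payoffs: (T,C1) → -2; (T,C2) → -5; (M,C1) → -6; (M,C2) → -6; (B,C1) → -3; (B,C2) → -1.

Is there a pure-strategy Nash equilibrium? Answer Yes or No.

No

Row minima: T → -5, M → -6, B → -3; maximin = -3.
Column maxima: C1 → -2, C2 → -1; minimax = -2.
-3 ≠ -2, so no pure-strategy equilibrium exists.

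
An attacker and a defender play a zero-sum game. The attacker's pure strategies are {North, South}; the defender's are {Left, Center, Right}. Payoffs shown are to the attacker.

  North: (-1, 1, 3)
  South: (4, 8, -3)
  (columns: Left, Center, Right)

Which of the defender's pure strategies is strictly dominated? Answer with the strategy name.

Center

Left holds the attacker's payoff strictly below Center in every row: -1 < 1, 4 < 8.
So Center is strictly dominated for the defender.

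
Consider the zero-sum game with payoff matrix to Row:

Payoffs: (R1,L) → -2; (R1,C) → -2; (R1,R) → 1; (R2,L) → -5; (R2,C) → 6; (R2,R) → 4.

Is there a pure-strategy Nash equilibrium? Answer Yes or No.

Yes

Row minima: R1 → -2, R2 → -5; maximin = -2.
Column maxima: L → -2, C → 6, R → 4; minimax = -2.
maximin = minimax = -2, so a saddle point exists.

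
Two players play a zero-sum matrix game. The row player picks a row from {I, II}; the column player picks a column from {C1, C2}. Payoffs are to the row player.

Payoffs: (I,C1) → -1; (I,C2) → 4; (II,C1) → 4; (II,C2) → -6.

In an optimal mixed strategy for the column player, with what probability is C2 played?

1/3

Row minima: I → -1, II → -6; maximin = -1.
Column maxima: C1 → 4, C2 → 4; minimax = 4.
-1 ≠ 4, so there is no saddle point; optimal play is mixed.
Let the row player play I with probability p. Expected payoff against C1: (-1)p + 4(1−p) = −5p + 4; against C2: 4p + (-6)(1−p) = 10p − 6.
Setting these equal: −5p + 4 = 10p − 6 ⇒ −15p = -10 ⇒ p = 2/3, and the value is (-5)·(2/3) + 4 = 2/3.
For the column player: with q = P(C1), equating I's and II's payoffs gives −5q + 4 = 10q − 6 ⇒ q = 2/3.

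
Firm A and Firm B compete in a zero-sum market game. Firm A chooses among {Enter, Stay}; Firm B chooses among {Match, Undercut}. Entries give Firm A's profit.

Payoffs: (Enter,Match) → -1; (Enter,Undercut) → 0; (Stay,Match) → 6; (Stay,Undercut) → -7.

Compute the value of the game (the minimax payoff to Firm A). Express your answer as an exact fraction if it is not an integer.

Row minima: Enter → -1, Stay → -7; maximin = -1.
Column maxima: Match → 6, Undercut → 0; minimax = 0.
-1 ≠ 0, so there is no saddle point; optimal play is mixed.
Let Firm A play Enter with probability p. Expected payoff against Match: (-1)p + 6(1−p) = −7p + 6; against Undercut: 0p + (-7)(1−p) = 7p − 7.
Setting these equal: −7p + 6 = 7p − 7 ⇒ −14p = -13 ⇒ p = 13/14, and the value is (-7)·(13/14) + 6 = -1/2.
For Firm B: with q = P(Match), equating Enter's and Stay's payoffs gives −q = 13q − 7 ⇒ q = 1/2.

-1/2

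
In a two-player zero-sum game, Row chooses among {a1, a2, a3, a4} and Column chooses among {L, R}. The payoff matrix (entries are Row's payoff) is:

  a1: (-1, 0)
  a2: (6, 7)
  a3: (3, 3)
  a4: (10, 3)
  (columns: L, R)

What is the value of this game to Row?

13/2

Row minima: a1 → -1, a2 → 6, a3 → 3, a4 → 3; maximin = 6.
Column maxima: L → 10, R → 7; minimax = 7.
6 ≠ 7, so there is no saddle point; optimal play is mixed.
a1 is strictly dominated by a2, so Row never plays it.
a3 is strictly dominated by a2, so Row never plays it.
On the remaining 2×2 (a2, a4 vs L, R):
Let Row play a2 with probability p. Expected payoff against L: 6p + 10(1−p) = −4p + 10; against R: 7p + 3(1−p) = 4p + 3.
Setting these equal: −4p + 10 = 4p + 3 ⇒ −8p = -7 ⇒ p = 7/8, and the value is (-4)·(7/8) + 10 = 13/2.
For Column: with q = P(L), equating a2's and a4's payoffs gives −q + 7 = 7q + 3 ⇒ q = 1/2.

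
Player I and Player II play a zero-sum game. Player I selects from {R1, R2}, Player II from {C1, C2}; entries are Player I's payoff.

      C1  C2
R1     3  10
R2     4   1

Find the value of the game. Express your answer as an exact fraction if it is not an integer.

37/10

Row minima: R1 → 3, R2 → 1; maximin = 3.
Column maxima: C1 → 4, C2 → 10; minimax = 4.
3 ≠ 4, so there is no saddle point; optimal play is mixed.
Let Player I play R1 with probability p. Expected payoff against C1: 3p + 4(1−p) = −p + 4; against C2: 10p + 1(1−p) = 9p + 1.
Setting these equal: −p + 4 = 9p + 1 ⇒ −10p = -3 ⇒ p = 3/10, and the value is (-1)·(3/10) + 4 = 37/10.
For Player II: with q = P(C1), equating R1's and R2's payoffs gives −7q + 10 = 3q + 1 ⇒ q = 9/10.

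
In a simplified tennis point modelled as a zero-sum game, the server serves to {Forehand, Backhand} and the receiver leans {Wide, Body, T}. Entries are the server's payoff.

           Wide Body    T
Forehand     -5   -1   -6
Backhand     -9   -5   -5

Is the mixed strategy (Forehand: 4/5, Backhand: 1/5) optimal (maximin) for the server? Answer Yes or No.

Yes

Against Wide this mix gives (4/5)·(-5) + (1/5)·(-9) = -29/5.
Against Body this mix gives (4/5)·(-1) + (1/5)·(-5) = -9/5.
Against T this mix gives (4/5)·(-6) + (1/5)·(-5) = -29/5.
All of the receiver's active replies (Wide, T) yield -29/5, and no column does worse for the server. The mix makes the receiver indifferent and guarantees -29/5, so it is optimal.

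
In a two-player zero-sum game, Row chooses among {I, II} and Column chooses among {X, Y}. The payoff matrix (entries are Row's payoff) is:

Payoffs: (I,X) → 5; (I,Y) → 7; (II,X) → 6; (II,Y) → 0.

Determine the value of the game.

Row minima: I → 5, II → 0; maximin = 5.
Column maxima: X → 6, Y → 7; minimax = 6.
5 ≠ 6, so there is no saddle point; optimal play is mixed.
Let Row play I with probability p. Expected payoff against X: 5p + 6(1−p) = −p + 6; against Y: 7p + 0(1−p) = 7p.
Setting these equal: −p + 6 = 7p ⇒ −8p = -6 ⇒ p = 3/4, and the value is (-1)·(3/4) + 6 = 21/4.
For Column: with q = P(X), equating I's and II's payoffs gives −2q + 7 = 6q ⇒ q = 7/8.

21/4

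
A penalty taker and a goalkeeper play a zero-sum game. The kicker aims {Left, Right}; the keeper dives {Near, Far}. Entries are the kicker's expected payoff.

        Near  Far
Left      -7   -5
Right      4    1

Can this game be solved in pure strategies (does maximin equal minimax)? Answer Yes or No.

Yes

Row minima: Left → -7, Right → 1; maximin = 1.
Column maxima: Near → 4, Far → 1; minimax = 1.
maximin = minimax = 1, so a saddle point exists.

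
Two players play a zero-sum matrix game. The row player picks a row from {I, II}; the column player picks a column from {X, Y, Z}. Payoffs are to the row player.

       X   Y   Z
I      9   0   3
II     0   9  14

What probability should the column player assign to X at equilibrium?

Row minima: I → 0, II → 0; maximin = 0.
Column maxima: X → 9, Y → 9, Z → 14; minimax = 9.
0 ≠ 9, so there is no saddle point; optimal play is mixed.
Z is strictly dominated by Y (it gives the row player strictly more in every row), so the column player never plays it.
On the remaining 2×2 (I, II vs X, Y):
Let the row player play I with probability p. Expected payoff against X: 9p + 0(1−p) = 9p; against Y: 0p + 9(1−p) = −9p + 9.
Setting these equal: 9p = −9p + 9 ⇒ 18p = 9 ⇒ p = 1/2, and the value is (9)·(1/2) = 9/2.
For the column player: with q = P(X), equating I's and II's payoffs gives 9q = −9q + 9 ⇒ q = 1/2.

1/2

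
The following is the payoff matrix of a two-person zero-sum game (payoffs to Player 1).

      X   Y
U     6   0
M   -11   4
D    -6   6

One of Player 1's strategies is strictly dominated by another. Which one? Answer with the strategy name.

D gives a strictly higher payoff than M against every column: -6 > -11, 6 > 4.
So M is strictly dominated and Player 1 never plays it.

M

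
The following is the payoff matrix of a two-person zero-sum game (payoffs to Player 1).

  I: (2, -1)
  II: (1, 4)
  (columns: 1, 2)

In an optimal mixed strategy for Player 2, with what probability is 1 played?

5/6

Row minima: I → -1, II → 1; maximin = 1.
Column maxima: 1 → 2, 2 → 4; minimax = 2.
1 ≠ 2, so there is no saddle point; optimal play is mixed.
Let Player 1 play I with probability p. Expected payoff against 1: 2p + 1(1−p) = p + 1; against 2: (-1)p + 4(1−p) = −5p + 4.
Setting these equal: p + 1 = −5p + 4 ⇒ 6p = 3 ⇒ p = 1/2, and the value is (1)·(1/2) + 1 = 3/2.
For Player 2: with q = P(1), equating I's and II's payoffs gives 3q − 1 = −3q + 4 ⇒ q = 5/6.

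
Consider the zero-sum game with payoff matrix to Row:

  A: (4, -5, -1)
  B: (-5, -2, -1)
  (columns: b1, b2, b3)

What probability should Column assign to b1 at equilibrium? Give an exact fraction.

Row minima: A → -5, B → -5; maximin = -5.
Column maxima: b1 → 4, b2 → -2, b3 → -1; minimax = -2.
-5 ≠ -2, so there is no saddle point; optimal play is mixed.
b3 is strictly dominated by b2 (it gives Row strictly more in every row), so Column never plays it.
On the remaining 2×2 (A, B vs b1, b2):
Let Row play A with probability p. Expected payoff against b1: 4p + (-5)(1−p) = 9p − 5; against b2: (-5)p + (-2)(1−p) = −3p − 2.
Setting these equal: 9p − 5 = −3p − 2 ⇒ 12p = 3 ⇒ p = 1/4, and the value is (9)·(1/4) − 5 = -11/4.
For Column: with q = P(b1), equating A's and B's payoffs gives 9q − 5 = −3q − 2 ⇒ q = 1/4.

1/4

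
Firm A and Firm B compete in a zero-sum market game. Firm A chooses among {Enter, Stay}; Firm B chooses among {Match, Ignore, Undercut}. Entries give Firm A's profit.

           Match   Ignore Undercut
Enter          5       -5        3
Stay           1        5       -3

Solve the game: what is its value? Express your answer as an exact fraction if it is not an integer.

0

Row minima: Enter → -5, Stay → -3; maximin = -3.
Column maxima: Match → 5, Ignore → 5, Undercut → 3; minimax = 3.
-3 ≠ 3, so there is no saddle point; optimal play is mixed.
Match is strictly dominated by Undercut (it gives Firm A strictly more in every row), so Firm B never plays it.
On the remaining 2×2 (Enter, Stay vs Ignore, Undercut):
Let Firm A play Enter with probability p. Expected payoff against Ignore: (-5)p + 5(1−p) = −10p + 5; against Undercut: 3p + (-3)(1−p) = 6p − 3.
Setting these equal: −10p + 5 = 6p − 3 ⇒ −16p = -8 ⇒ p = 1/2, and the value is (-10)·(1/2) + 5 = 0.
For Firm B: with q = P(Ignore), equating Enter's and Stay's payoffs gives −8q + 3 = 8q − 3 ⇒ q = 3/8.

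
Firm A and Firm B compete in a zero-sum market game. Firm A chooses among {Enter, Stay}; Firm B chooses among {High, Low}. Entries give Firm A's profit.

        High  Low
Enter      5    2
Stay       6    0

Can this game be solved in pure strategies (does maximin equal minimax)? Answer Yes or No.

Yes

Row minima: Enter → 2, Stay → 0; maximin = 2.
Column maxima: High → 6, Low → 2; minimax = 2.
maximin = minimax = 2, so a saddle point exists.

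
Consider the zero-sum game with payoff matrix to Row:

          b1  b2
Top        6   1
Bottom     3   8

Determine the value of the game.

Row minima: Top → 1, Bottom → 3; maximin = 3.
Column maxima: b1 → 6, b2 → 8; minimax = 6.
3 ≠ 6, so there is no saddle point; optimal play is mixed.
Let Row play Top with probability p. Expected payoff against b1: 6p + 3(1−p) = 3p + 3; against b2: 1p + 8(1−p) = −7p + 8.
Setting these equal: 3p + 3 = −7p + 8 ⇒ 10p = 5 ⇒ p = 1/2, and the value is (3)·(1/2) + 3 = 9/2.
For Column: with q = P(b1), equating Top's and Bottom's payoffs gives 5q + 1 = −5q + 8 ⇒ q = 7/10.

9/2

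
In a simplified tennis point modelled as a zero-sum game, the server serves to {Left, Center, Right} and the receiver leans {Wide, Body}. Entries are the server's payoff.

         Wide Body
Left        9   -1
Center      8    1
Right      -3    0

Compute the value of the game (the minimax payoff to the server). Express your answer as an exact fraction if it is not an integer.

Row minima: Left → -1, Center → 1, Right → -3; maximin = 1.
Column maxima: Wide → 9, Body → 1; minimax = 1.
Since maximin = minimax = 1, there is a saddle point and the value is 1.

1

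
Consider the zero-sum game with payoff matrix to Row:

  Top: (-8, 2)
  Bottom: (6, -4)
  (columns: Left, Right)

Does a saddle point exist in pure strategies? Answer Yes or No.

No

Row minima: Top → -8, Bottom → -4; maximin = -4.
Column maxima: Left → 6, Right → 2; minimax = 2.
-4 ≠ 2, so no pure-strategy equilibrium exists.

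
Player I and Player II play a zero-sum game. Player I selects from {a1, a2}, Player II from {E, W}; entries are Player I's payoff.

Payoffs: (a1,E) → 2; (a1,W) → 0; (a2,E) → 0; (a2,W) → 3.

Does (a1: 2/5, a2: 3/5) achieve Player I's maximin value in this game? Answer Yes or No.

Against E this mix gives (2/5)·2 + (3/5)·0 = 4/5.
Against W this mix gives (2/5)·0 + (3/5)·3 = 9/5.
Player II will play E, holding Player I to 4/5. Shifting weight toward the row that does better against E would raise this floor (the equalizing mix achieves 6/5 against both E and W), so the proposed strategy is not optimal.

No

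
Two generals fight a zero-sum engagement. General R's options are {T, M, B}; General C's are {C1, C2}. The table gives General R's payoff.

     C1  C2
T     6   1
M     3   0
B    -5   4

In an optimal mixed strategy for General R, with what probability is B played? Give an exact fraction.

Row minima: T → 1, M → 0, B → -5; maximin = 1.
Column maxima: C1 → 6, C2 → 4; minimax = 4.
1 ≠ 4, so there is no saddle point; optimal play is mixed.
M is strictly dominated by T, so General R never plays it.
On the remaining 2×2 (T, B vs C1, C2):
Let General R play T with probability p. Expected payoff against C1: 6p + (-5)(1−p) = 11p − 5; against C2: 1p + 4(1−p) = −3p + 4.
Setting these equal: 11p − 5 = −3p + 4 ⇒ 14p = 9 ⇒ p = 9/14, and the value is (11)·(9/14) − 5 = 29/14.
For General C: with q = P(C1), equating T's and B's payoffs gives 5q + 1 = −9q + 4 ⇒ q = 3/14.

5/14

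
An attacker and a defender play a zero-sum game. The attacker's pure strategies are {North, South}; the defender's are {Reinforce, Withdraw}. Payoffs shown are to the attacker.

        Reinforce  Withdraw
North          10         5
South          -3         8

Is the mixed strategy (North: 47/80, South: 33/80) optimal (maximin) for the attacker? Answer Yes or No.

Against Reinforce this mix gives (47/80)·10 + (33/80)·(-3) = 371/80.
Against Withdraw this mix gives (47/80)·5 + (33/80)·8 = 499/80.
The defender will play Reinforce, holding the attacker to 371/80. Shifting weight toward the row that does better against Reinforce would raise this floor (the equalizing mix achieves 95/16 against both Reinforce and Withdraw), so the proposed strategy is not optimal.

No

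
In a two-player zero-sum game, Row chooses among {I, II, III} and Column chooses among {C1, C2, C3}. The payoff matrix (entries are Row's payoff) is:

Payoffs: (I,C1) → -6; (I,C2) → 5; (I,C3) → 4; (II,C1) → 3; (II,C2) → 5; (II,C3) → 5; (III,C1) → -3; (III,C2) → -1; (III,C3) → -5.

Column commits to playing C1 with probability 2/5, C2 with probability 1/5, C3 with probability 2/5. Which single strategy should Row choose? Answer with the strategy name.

Expected payoff of I: (2/5)·(-6) + (1/5)·5 + (2/5)·4 = 1/5.
Expected payoff of II: (2/5)·3 + (1/5)·5 + (2/5)·5 = 21/5.
Expected payoff of III: (2/5)·(-3) + (1/5)·(-1) + (2/5)·(-5) = -17/5.
The largest is 21/5, so Row's best response is II.

II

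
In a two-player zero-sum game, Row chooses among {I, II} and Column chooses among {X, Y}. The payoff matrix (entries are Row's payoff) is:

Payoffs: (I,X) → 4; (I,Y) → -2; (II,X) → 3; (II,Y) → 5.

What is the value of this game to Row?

Row minima: I → -2, II → 3; maximin = 3.
Column maxima: X → 4, Y → 5; minimax = 4.
3 ≠ 4, so there is no saddle point; optimal play is mixed.
Let Row play I with probability p. Expected payoff against X: 4p + 3(1−p) = p + 3; against Y: (-2)p + 5(1−p) = −7p + 5.
Setting these equal: p + 3 = −7p + 5 ⇒ 8p = 2 ⇒ p = 1/4, and the value is (1)·(1/4) + 3 = 13/4.
For Column: with q = P(X), equating I's and II's payoffs gives 6q − 2 = −2q + 5 ⇒ q = 7/8.

13/4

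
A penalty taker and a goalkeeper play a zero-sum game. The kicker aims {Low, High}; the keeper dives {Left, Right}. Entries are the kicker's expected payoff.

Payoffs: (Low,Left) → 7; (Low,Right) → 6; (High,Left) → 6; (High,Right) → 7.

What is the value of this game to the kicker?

Row minima: Low → 6, High → 6; maximin = 6.
Column maxima: Left → 7, Right → 7; minimax = 7.
6 ≠ 7, so there is no saddle point; optimal play is mixed.
Let the kicker play Low with probability p. Expected payoff against Left: 7p + 6(1−p) = p + 6; against Right: 6p + 7(1−p) = −p + 7.
Setting these equal: p + 6 = −p + 7 ⇒ 2p = 1 ⇒ p = 1/2, and the value is (1)·(1/2) + 6 = 13/2.
For the keeper: with q = P(Left), equating Low's and High's payoffs gives q + 6 = −q + 7 ⇒ q = 1/2.

13/2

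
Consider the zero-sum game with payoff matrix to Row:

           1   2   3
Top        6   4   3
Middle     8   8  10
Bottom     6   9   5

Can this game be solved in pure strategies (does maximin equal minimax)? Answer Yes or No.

Yes

Row minima: Top → 3, Middle → 8, Bottom → 5; maximin = 8.
Column maxima: 1 → 8, 2 → 9, 3 → 10; minimax = 8.
maximin = minimax = 8, so a saddle point exists.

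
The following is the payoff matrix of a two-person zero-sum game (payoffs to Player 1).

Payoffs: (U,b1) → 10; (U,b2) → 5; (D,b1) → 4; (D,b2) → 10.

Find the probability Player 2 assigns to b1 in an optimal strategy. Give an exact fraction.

5/11

Row minima: U → 5, D → 4; maximin = 5.
Column maxima: b1 → 10, b2 → 10; minimax = 10.
5 ≠ 10, so there is no saddle point; optimal play is mixed.
Let Player 1 play U with probability p. Expected payoff against b1: 10p + 4(1−p) = 6p + 4; against b2: 5p + 10(1−p) = −5p + 10.
Setting these equal: 6p + 4 = −5p + 10 ⇒ 11p = 6 ⇒ p = 6/11, and the value is (6)·(6/11) + 4 = 80/11.
For Player 2: with q = P(b1), equating U's and D's payoffs gives 5q + 5 = −6q + 10 ⇒ q = 5/11.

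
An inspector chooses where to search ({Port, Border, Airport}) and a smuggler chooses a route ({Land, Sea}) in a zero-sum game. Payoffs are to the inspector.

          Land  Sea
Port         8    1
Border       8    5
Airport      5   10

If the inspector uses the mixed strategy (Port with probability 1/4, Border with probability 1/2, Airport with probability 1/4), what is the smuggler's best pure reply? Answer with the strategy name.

Sea

If the smuggler plays Land, the inspector's expected payoff is (1/4)·8 + (1/2)·8 + (1/4)·5 = 29/4.
If the smuggler plays Sea, the inspector's expected payoff is (1/4)·1 + (1/2)·5 + (1/4)·10 = 21/4.
The smuggler minimizes the inspector's payoff; the smallest is 21/4, so the best response is Sea.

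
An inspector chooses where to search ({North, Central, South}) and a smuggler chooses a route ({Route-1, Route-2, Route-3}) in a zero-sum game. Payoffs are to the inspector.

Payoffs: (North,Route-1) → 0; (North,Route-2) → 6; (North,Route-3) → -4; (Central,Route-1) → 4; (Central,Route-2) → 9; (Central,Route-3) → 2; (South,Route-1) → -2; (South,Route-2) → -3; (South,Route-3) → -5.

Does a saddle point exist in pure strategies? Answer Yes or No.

Row minima: North → -4, Central → 2, South → -5; maximin = 2.
Column maxima: Route-1 → 4, Route-2 → 9, Route-3 → 2; minimax = 2.
maximin = minimax = 2, so a saddle point exists.

Yes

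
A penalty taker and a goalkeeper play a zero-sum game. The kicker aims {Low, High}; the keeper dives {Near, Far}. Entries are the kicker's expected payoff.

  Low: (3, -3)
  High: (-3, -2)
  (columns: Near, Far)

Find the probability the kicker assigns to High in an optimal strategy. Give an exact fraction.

6/7

Row minima: Low → -3, High → -3; maximin = -3.
Column maxima: Near → 3, Far → -2; minimax = -2.
-3 ≠ -2, so there is no saddle point; optimal play is mixed.
Let the kicker play Low with probability p. Expected payoff against Near: 3p + (-3)(1−p) = 6p − 3; against Far: (-3)p + (-2)(1−p) = −p − 2.
Setting these equal: 6p − 3 = −p − 2 ⇒ 7p = 1 ⇒ p = 1/7, and the value is (6)·(1/7) − 3 = -15/7.
For the keeper: with q = P(Near), equating Low's and High's payoffs gives 6q − 3 = −q − 2 ⇒ q = 1/7.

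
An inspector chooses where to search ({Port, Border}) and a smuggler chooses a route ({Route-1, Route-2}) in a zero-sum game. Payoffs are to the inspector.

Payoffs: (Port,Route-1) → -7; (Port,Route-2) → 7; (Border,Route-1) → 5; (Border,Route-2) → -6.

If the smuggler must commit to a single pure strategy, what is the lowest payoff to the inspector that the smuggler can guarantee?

5

Column maxima: Route-1 → 5, Route-2 → 7.
The smallest of these is 5.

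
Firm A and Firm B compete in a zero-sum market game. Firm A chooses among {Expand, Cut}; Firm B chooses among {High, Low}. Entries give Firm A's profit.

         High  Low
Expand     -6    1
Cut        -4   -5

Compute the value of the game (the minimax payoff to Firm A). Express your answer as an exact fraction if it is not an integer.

-17/4

Row minima: Expand → -6, Cut → -5; maximin = -5.
Column maxima: High → -4, Low → 1; minimax = -4.
-5 ≠ -4, so there is no saddle point; optimal play is mixed.
Let Firm A play Expand with probability p. Expected payoff against High: (-6)p + (-4)(1−p) = −2p − 4; against Low: 1p + (-5)(1−p) = 6p − 5.
Setting these equal: −2p − 4 = 6p − 5 ⇒ −8p = -1 ⇒ p = 1/8, and the value is (-2)·(1/8) − 4 = -17/4.
For Firm B: with q = P(High), equating Expand's and Cut's payoffs gives −7q + 1 = q − 5 ⇒ q = 3/4.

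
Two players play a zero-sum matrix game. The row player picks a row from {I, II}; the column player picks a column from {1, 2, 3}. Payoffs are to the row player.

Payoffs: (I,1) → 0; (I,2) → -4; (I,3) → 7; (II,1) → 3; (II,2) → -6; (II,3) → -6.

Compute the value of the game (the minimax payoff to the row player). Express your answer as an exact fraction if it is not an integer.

Row minima: I → -4, II → -6; maximin = -4.
Column maxima: 1 → 3, 2 → -4, 3 → 7; minimax = -4.
Since maximin = minimax = -4, there is a saddle point and the value is -4.

-4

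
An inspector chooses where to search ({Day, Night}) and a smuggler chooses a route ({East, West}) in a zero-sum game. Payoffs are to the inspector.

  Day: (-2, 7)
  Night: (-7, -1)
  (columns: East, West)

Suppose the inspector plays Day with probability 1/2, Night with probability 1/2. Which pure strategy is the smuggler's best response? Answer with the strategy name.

East

If the smuggler plays East, the inspector's expected payoff is (1/2)·(-2) + (1/2)·(-7) = -9/2.
If the smuggler plays West, the inspector's expected payoff is (1/2)·7 + (1/2)·(-1) = 3.
The smuggler minimizes the inspector's payoff; the smallest is -9/2, so the best response is East.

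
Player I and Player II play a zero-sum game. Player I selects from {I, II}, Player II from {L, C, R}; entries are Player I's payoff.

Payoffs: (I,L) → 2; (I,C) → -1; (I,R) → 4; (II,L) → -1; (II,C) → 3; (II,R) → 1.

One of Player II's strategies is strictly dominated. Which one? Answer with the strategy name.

R

L holds Player I's payoff strictly below R in every row: 2 < 4, -1 < 1.
So R is strictly dominated for Player II.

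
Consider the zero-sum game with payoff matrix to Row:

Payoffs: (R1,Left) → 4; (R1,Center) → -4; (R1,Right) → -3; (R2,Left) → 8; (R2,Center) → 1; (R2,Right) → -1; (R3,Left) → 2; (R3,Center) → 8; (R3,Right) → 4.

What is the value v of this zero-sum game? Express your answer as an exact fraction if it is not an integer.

34/11

Row minima: R1 → -4, R2 → -1, R3 → 2; maximin = 2.
Column maxima: Left → 8, Center → 8, Right → 4; minimax = 4.
2 ≠ 4, so there is no saddle point; optimal play is mixed.
R1 is strictly dominated by R2, so Row never plays it.
With R1 eliminated, Center is strictly dominated by Right (it gives Row strictly more in every remaining row), so Column never plays it.
On the remaining 2×2 (R2, R3 vs Left, Right):
Let Row play R2 with probability p. Expected payoff against Left: 8p + 2(1−p) = 6p + 2; against Right: (-1)p + 4(1−p) = −5p + 4.
Setting these equal: 6p + 2 = −5p + 4 ⇒ 11p = 2 ⇒ p = 2/11, and the value is (6)·(2/11) + 2 = 34/11.
For Column: with q = P(Left), equating R2's and R3's payoffs gives 9q − 1 = −2q + 4 ⇒ q = 5/11.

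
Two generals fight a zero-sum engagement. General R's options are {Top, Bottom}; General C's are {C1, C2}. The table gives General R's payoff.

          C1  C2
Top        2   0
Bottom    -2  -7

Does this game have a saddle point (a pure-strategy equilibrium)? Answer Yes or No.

Yes

Row minima: Top → 0, Bottom → -7; maximin = 0.
Column maxima: C1 → 2, C2 → 0; minimax = 0.
maximin = minimax = 0, so a saddle point exists.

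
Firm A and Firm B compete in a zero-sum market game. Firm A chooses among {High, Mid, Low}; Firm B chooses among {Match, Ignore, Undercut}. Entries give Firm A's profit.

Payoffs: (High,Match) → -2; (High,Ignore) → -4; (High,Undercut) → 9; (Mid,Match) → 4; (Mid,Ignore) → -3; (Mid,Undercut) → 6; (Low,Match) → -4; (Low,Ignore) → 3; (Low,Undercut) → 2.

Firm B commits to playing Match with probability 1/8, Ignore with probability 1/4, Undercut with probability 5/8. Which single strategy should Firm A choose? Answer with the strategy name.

Expected payoff of High: (1/8)·(-2) + (1/4)·(-4) + (5/8)·9 = 35/8.
Expected payoff of Mid: (1/8)·4 + (1/4)·(-3) + (5/8)·6 = 7/2.
Expected payoff of Low: (1/8)·(-4) + (1/4)·3 + (5/8)·2 = 3/2.
The largest is 35/8, so Firm A's best response is High.

High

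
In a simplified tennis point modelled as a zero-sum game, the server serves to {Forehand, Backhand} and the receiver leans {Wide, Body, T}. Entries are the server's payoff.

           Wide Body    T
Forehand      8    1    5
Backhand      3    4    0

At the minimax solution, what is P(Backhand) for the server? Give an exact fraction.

Row minima: Forehand → 1, Backhand → 0; maximin = 1.
Column maxima: Wide → 8, Body → 4, T → 5; minimax = 4.
1 ≠ 4, so there is no saddle point; optimal play is mixed.
Wide is strictly dominated by T (it gives the server strictly more in every row), so the receiver never plays it.
On the remaining 2×2 (Forehand, Backhand vs Body, T):
Let the server play Forehand with probability p. Expected payoff against Body: 1p + 4(1−p) = −3p + 4; against T: 5p + 0(1−p) = 5p.
Setting these equal: −3p + 4 = 5p ⇒ −8p = -4 ⇒ p = 1/2, and the value is (-3)·(1/2) + 4 = 5/2.
For the receiver: with q = P(Body), equating Forehand's and Backhand's payoffs gives −4q + 5 = 4q ⇒ q = 5/8.

1/2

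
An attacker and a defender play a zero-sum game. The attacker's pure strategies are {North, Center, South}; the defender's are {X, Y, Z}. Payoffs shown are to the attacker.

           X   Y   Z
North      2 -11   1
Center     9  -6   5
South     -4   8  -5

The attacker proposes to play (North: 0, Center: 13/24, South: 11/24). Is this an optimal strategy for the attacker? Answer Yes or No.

Against X this mix gives (13/24)·9 + (11/24)·(-4) = 73/24.
Against Y this mix gives (13/24)·(-6) + (11/24)·8 = 5/12.
Against Z this mix gives (13/24)·5 + (11/24)·(-5) = 5/12.
All of the defender's active replies (Y, Z) yield 5/12, and no column does worse for the attacker. The mix makes the defender indifferent and guarantees 5/12, so it is optimal.

Yes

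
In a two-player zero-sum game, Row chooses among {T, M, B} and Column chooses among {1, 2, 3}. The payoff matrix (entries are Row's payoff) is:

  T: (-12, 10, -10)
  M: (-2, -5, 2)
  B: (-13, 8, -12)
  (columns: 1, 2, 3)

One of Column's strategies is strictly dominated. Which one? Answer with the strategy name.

1 holds Row's payoff strictly below 3 in every row: -12 < -10, -2 < 2, -13 < -12.
So 3 is strictly dominated for Column.

3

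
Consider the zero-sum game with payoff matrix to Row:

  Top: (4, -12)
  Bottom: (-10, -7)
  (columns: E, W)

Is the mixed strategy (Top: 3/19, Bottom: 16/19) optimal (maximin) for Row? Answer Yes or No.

Yes

Against E this mix gives (3/19)·4 + (16/19)·(-10) = -148/19.
Against W this mix gives (3/19)·(-12) + (16/19)·(-7) = -148/19.
All of Column's active replies (E, W) yield -148/19, and no column does worse for Row. The mix makes Column indifferent and guarantees -148/19, so it is optimal.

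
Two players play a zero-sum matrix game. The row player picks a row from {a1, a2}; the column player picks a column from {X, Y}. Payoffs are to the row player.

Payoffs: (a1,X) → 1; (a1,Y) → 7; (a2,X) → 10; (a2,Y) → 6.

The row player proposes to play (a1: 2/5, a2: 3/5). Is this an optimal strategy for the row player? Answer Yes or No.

Yes

Against X this mix gives (2/5)·1 + (3/5)·10 = 32/5.
Against Y this mix gives (2/5)·7 + (3/5)·6 = 32/5.
All of the column player's active replies (X, Y) yield 32/5, and no column does worse for the row player. The mix makes the column player indifferent and guarantees 32/5, so it is optimal.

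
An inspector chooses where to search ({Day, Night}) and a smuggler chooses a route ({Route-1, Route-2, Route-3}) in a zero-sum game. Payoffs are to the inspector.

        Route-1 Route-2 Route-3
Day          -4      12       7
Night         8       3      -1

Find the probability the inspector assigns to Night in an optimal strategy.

Row minima: Day → -4, Night → -1; maximin = -1.
Column maxima: Route-1 → 8, Route-2 → 12, Route-3 → 7; minimax = 7.
-1 ≠ 7, so there is no saddle point; optimal play is mixed.
Route-2 is strictly dominated by Route-3 (it gives the inspector strictly more in every row), so the smuggler never plays it.
On the remaining 2×2 (Day, Night vs Route-1, Route-3):
Let the inspector play Day with probability p. Expected payoff against Route-1: (-4)p + 8(1−p) = −12p + 8; against Route-3: 7p + (-1)(1−p) = 8p − 1.
Setting these equal: −12p + 8 = 8p − 1 ⇒ −20p = -9 ⇒ p = 9/20, and the value is (-12)·(9/20) + 8 = 13/5.
For the smuggler: with q = P(Route-1), equating Day's and Night's payoffs gives −11q + 7 = 9q − 1 ⇒ q = 2/5.

11/20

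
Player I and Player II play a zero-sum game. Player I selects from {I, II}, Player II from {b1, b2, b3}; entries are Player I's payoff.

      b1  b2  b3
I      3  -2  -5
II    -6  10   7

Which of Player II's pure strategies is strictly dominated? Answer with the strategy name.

b3 holds Player I's payoff strictly below b2 in every row: -5 < -2, 7 < 10.
So b2 is strictly dominated for Player II.

b2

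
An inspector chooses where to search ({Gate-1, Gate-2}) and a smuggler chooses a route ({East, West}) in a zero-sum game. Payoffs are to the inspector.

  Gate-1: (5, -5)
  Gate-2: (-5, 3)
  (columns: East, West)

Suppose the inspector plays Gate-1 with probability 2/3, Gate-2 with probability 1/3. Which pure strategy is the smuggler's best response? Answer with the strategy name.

If the smuggler plays East, the inspector's expected payoff is (2/3)·5 + (1/3)·(-5) = 5/3.
If the smuggler plays West, the inspector's expected payoff is (2/3)·(-5) + (1/3)·3 = -7/3.
The smuggler minimizes the inspector's payoff; the smallest is -7/3, so the best response is West.

West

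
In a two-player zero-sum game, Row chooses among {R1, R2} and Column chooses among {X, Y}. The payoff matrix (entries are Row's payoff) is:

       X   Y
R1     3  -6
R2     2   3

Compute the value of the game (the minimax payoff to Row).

21/10

Row minima: R1 → -6, R2 → 2; maximin = 2.
Column maxima: X → 3, Y → 3; minimax = 3.
2 ≠ 3, so there is no saddle point; optimal play is mixed.
Let Row play R1 with probability p. Expected payoff against X: 3p + 2(1−p) = p + 2; against Y: (-6)p + 3(1−p) = −9p + 3.
Setting these equal: p + 2 = −9p + 3 ⇒ 10p = 1 ⇒ p = 1/10, and the value is (1)·(1/10) + 2 = 21/10.
For Column: with q = P(X), equating R1's and R2's payoffs gives 9q − 6 = −q + 3 ⇒ q = 9/10.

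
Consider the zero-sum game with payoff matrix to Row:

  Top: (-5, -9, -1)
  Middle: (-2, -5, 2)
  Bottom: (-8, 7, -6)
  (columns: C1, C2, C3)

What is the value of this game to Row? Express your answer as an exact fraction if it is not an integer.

-3

Row minima: Top → -9, Middle → -5, Bottom → -8; maximin = -5.
Column maxima: C1 → -2, C2 → 7, C3 → 2; minimax = -2.
-5 ≠ -2, so there is no saddle point; optimal play is mixed.
Top is strictly dominated by Middle, so Row never plays it.
C3 is strictly dominated by C1 (it gives Row strictly more in every row), so Column never plays it.
On the remaining 2×2 (Middle, Bottom vs C1, C2):
Let Row play Middle with probability p. Expected payoff against C1: (-2)p + (-8)(1−p) = 6p − 8; against C2: (-5)p + 7(1−p) = −12p + 7.
Setting these equal: 6p − 8 = −12p + 7 ⇒ 18p = 15 ⇒ p = 5/6, and the value is (6)·(5/6) − 8 = -3.
For Column: with q = P(C1), equating Middle's and Bottom's payoffs gives 3q − 5 = −15q + 7 ⇒ q = 2/3.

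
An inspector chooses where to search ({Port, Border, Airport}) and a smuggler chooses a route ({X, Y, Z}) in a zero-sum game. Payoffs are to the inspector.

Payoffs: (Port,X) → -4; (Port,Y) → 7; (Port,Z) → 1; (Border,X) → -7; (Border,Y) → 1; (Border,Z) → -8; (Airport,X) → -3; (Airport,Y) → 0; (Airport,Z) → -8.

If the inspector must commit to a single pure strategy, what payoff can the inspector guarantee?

Row minima: Port → -4, Border → -8, Airport → -8.
The best of these is -4.

-4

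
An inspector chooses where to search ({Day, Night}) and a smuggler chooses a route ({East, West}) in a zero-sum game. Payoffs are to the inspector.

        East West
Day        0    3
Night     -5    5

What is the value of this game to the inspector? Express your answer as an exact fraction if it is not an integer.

0

Row minima: Day → 0, Night → -5; maximin = 0.
Column maxima: East → 0, West → 5; minimax = 0.
Since maximin = minimax = 0, there is a saddle point and the value is 0.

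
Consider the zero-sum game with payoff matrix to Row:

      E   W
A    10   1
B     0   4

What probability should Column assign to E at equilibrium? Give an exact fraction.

Row minima: A → 1, B → 0; maximin = 1.
Column maxima: E → 10, W → 4; minimax = 4.
1 ≠ 4, so there is no saddle point; optimal play is mixed.
Let Row play A with probability p. Expected payoff against E: 10p + 0(1−p) = 10p; against W: 1p + 4(1−p) = −3p + 4.
Setting these equal: 10p = −3p + 4 ⇒ 13p = 4 ⇒ p = 4/13, and the value is (10)·(4/13) = 40/13.
For Column: with q = P(E), equating A's and B's payoffs gives 9q + 1 = −4q + 4 ⇒ q = 3/13.

3/13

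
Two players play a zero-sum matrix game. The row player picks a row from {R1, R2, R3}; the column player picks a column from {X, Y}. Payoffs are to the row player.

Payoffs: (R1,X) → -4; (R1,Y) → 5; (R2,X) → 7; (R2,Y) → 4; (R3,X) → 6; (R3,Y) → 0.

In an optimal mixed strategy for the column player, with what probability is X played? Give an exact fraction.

1/12

Row minima: R1 → -4, R2 → 4, R3 → 0; maximin = 4.
Column maxima: X → 7, Y → 5; minimax = 5.
4 ≠ 5, so there is no saddle point; optimal play is mixed.
R3 is strictly dominated by R2, so the row player never plays it.
On the remaining 2×2 (R1, R2 vs X, Y):
Let the row player play R1 with probability p. Expected payoff against X: (-4)p + 7(1−p) = −11p + 7; against Y: 5p + 4(1−p) = p + 4.
Setting these equal: −11p + 7 = p + 4 ⇒ −12p = -3 ⇒ p = 1/4, and the value is (-11)·(1/4) + 7 = 17/4.
For the column player: with q = P(X), equating R1's and R2's payoffs gives −9q + 5 = 3q + 4 ⇒ q = 1/12.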